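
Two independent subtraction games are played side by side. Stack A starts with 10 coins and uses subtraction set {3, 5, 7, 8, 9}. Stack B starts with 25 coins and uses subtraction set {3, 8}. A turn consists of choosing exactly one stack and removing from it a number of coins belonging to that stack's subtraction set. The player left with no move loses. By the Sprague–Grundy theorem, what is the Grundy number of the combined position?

Stack A, S = {3, 5, 7, 8, 9}:
n :  0  1  2  3  4  5  6  7  8  9 10
G :  0  0  0  1  1  1  2  2  2  3  3
G_A(10) = 3.
Stack B, S = {3, 8}:
n :  0  1  2  3  4  5  6  7  8  9 10 11 12 13 14 15 16 17 18 19 20 21 22 23 24 25
G :  0  0  0  1  1  1  0  0  2  1  1  0  0  0  1  1  1  0  0  2  1  1  0  0  0  1
G_B(25) = 1.
Combined Grundy value = 3 ⊕ 1 = 2.

2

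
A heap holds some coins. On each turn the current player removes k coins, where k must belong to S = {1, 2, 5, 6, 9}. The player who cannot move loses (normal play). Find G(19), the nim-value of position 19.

G(0) = 0
G(1) = mex{0} = 1
G(2) = mex{1,0} = 2
G(3) = mex{2,1} = 0
G(4) = mex{0,2} = 1
G(5) = mex{1,0,0} = 2
G(6) = mex{2,1,1,0} = 3
G(7) = mex{3,2,2,1} = 0
G(8) = mex{0,3,0,2} = 1
G(9) = mex{1,0,1,0,0} = 2
G(10) = mex{2,1,2,1,1} = 0
G(11) = mex{0,2,3,2,2} = 1
G(12) = mex{1,0,0,3,0} = 2
G(13) = mex{2,1,1,0,1} = 3
G(14) = mex{3,2,2,1,2} = 0
G(15) = mex{0,3,0,2,3} = 1
G(16) = mex{1,0,1,0,0} = 2
G(17) = mex{2,1,2,1,1} = 0
G(18) = mex{0,2,3,2,2} = 1
G(19) = mex{1,0,0,3,0} = 2

2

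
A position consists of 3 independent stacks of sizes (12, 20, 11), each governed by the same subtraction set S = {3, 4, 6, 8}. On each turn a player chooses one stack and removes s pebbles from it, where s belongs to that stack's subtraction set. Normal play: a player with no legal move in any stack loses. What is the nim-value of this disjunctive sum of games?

All stacks use S = {3, 4, 6, 8}:
G(0) = 0
G(1) = mex{} = 0
G(2) = mex{} = 0
G(3) = mex{0} = 1
G(4) = mex{0,0} = 1
G(5) = mex{0,0} = 1
G(6) = mex{1,0,0} = 2
G(7) = mex{1,1,0} = 2
G(8) = mex{1,1,0,0} = 2
G(9) = mex{2,1,1,0} = 3
G(10) = mex{2,2,1,0} = 3
G(11) = mex{2,2,1,1} = 0
G(12) = mex{3,2,2,1} = 0
G(13) = mex{3,3,2,1} = 0
G(14) = mex{0,3,2,2} = 1
G(15) = mex{0,0,3,2} = 1
G(16) = mex{0,0,3,2} = 1
G(17) = mex{1,0,0,3} = 2
G(18) = mex{1,1,0,3} = 2
G(19) = mex{1,1,0,0} = 2
G(20) = mex{2,1,1,0} = 3
Stack A: G(12) = 0.
Stack B: G(20) = 3.
Stack C: G(11) = 0.
Combined Grundy value = 0 ⊕ 3 ⊕ 0 = 3.

3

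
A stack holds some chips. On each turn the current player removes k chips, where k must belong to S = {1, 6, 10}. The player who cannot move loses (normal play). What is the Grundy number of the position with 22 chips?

2

G(0) = 0
G(1) = mex{0} = 1
G(2) = mex{1} = 0
G(3) = mex{0} = 1
G(4) = mex{1} = 0
G(5) = mex{0} = 1
G(6) = mex{1,0} = 2
G(7) = mex{2,1} = 0
G(8) = mex{0,0} = 1
G(9) = mex{1,1} = 0
G(10) = mex{0,0,0} = 1
G(11) = mex{1,1,1} = 0
G(12) = mex{0,2,0} = 1
G(13) = mex{1,0,1} = 2
G(14) = mex{2,1,0} = 3
G(15) = mex{3,0,1} = 2
G(16) = mex{2,1,2} = 0
G(17) = mex{0,0,0} = 1
G(18) = mex{1,1,1} = 0
G(19) = mex{0,2,0} = 1
G(20) = mex{1,3,1} = 0
G(21) = mex{0,2,0} = 1
G(22) = mex{1,0,1} = 2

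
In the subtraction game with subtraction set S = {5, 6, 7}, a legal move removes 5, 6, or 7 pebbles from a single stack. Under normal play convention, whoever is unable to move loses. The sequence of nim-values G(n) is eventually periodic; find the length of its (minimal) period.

G(0) = 0
G(1) = mex{} = 0
G(2) = mex{} = 0
G(3) = mex{} = 0
G(4) = mex{} = 0
G(5) = mex{0} = 1
G(6) = mex{0,0} = 1
G(7) = mex{0,0,0} = 1
G(8) = mex{0,0,0} = 1
G(9) = mex{0,0,0} = 1
G(10) = mex{1,0,0} = 2
G(11) = mex{1,1,0} = 2
G(12) = mex{1,1,1} = 0
G(13) = mex{1,1,1} = 0
G(14) = mex{1,1,1} = 0
G(15) = mex{2,1,1} = 0
G(16) = mex{2,2,1} = 0
G(17) = mex{0,2,2} = 1
G(18) = mex{0,0,2} = 1
G(19) = mex{0,0,0} = 1
G(20) = mex{0,0,0} = 1
G(21) = mex{0,0,0} = 1
G(22) = mex{1,0,0} = 2
G(23) = mex{1,1,0} = 2
G(24) = mex{1,1,1} = 0
G(25) = mex{1,1,1} = 0
G(n+12) = G(n) holds for n = 0,…,6 (a full window of length max(S) = 7), so the sequence is purely periodic with period 12.

12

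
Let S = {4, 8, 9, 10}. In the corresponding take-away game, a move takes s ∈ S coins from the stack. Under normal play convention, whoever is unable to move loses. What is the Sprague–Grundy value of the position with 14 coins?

n :  0  1  2  3  4  5  6  7  8  9 10 11 12 13 14
G :  0  0  0  0  1  1  1  1  2  2  2  2  3  3  0

0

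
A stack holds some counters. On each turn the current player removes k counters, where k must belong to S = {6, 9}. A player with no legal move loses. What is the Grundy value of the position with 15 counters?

0

G(0) = 0
G(1) = mex{} = 0
G(2) = mex{} = 0
G(3) = mex{} = 0
G(4) = mex{} = 0
G(5) = mex{} = 0
G(6) = mex{0} = 1
G(7) = mex{0} = 1
G(8) = mex{0} = 1
G(9) = mex{0,0} = 1
G(10) = mex{0,0} = 1
G(11) = mex{0,0} = 1
G(12) = mex{1,0} = 2
G(13) = mex{1,0} = 2
G(14) = mex{1,0} = 2
G(15) = mex{1,1} = 0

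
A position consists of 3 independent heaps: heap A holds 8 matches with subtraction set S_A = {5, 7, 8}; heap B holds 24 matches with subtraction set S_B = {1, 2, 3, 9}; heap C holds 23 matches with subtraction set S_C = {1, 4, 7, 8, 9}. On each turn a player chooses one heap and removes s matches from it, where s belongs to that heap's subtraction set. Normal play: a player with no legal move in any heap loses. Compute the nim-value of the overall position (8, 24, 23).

Heap A, S = {5, 7, 8}:
G(0) = 0
G(1) = mex{} = 0
G(2) = mex{} = 0
G(3) = mex{} = 0
G(4) = mex{} = 0
G(5) = mex{0} = 1
G(6) = mex{0} = 1
G(7) = mex{0,0} = 1
G(8) = mex{0,0,0} = 1
G_A(8) = 1.
Heap B, S = {1, 2, 3, 9}:
G(0) = 0
G(1) = mex{0} = 1
G(2) = mex{1,0} = 2
G(3) = mex{2,1,0} = 3
G(4) = mex{3,2,1} = 0
G(5) = mex{0,3,2} = 1
G(6) = mex{1,0,3} = 2
G(7) = mex{2,1,0} = 3
G(8) = mex{3,2,1} = 0
G(9) = mex{0,3,2,0} = 1
G(10) = mex{1,0,3,1} = 2
G(11) = mex{2,1,0,2} = 3
G(12) = mex{3,2,1,3} = 0
G(13) = mex{0,3,2,0} = 1
G(14) = mex{1,0,3,1} = 2
G(15) = mex{2,1,0,2} = 3
G(16) = mex{3,2,1,3} = 0
G(17) = mex{0,3,2,0} = 1
G(18) = mex{1,0,3,1} = 2
G(19) = mex{2,1,0,2} = 3
G(20) = mex{3,2,1,3} = 0
G(21) = mex{0,3,2,0} = 1
G(22) = mex{1,0,3,1} = 2
G(23) = mex{2,1,0,2} = 3
G(24) = mex{3,2,1,3} = 0
G_B(24) = 0.
Heap C, S = {1, 4, 7, 8, 9}:
G(0) = 0
G(1) = mex{0} = 1
G(2) = mex{1} = 0
G(3) = mex{0} = 1
G(4) = mex{1,0} = 2
G(5) = mex{2,1} = 0
G(6) = mex{0,0} = 1
G(7) = mex{1,1,0} = 2
G(8) = mex{2,2,1,0} = 3
G(9) = mex{3,0,0,1,0} = 2
G(10) = mex{2,1,1,0,1} = 3
G(11) = mex{3,2,2,1,0} = 4
G(12) = mex{4,3,0,2,1} = 5
G(13) = mex{5,2,1,0,2} = 3
G(14) = mex{3,3,2,1,0} = 4
G(15) = mex{4,4,3,2,1} = 0
G(16) = mex{0,5,2,3,2} = 1
G(17) = mex{1,3,3,2,3} = 0
G(18) = mex{0,4,4,3,2} = 1
G(19) = mex{1,0,5,4,3} = 2
G(20) = mex{2,1,3,5,4} = 0
G(21) = mex{0,0,4,3,5} = 1
G(22) = mex{1,1,0,4,3} = 2
G(23) = mex{2,2,1,0,4} = 3
G_C(23) = 3.
Combined Grundy value = 1 ⊕ 0 ⊕ 3 = 2.

2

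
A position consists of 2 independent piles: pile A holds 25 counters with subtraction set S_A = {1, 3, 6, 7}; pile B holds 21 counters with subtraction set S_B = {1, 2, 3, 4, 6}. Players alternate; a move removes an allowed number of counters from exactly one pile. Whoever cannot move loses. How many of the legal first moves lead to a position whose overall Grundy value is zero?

0

Pile A, S = {1, 3, 6, 7}:
G(0) = 0
G(1) = mex{0} = 1
G(2) = mex{1} = 0
G(3) = mex{0,0} = 1
G(4) = mex{1,1} = 0
G(5) = mex{0,0} = 1
G(6) = mex{1,1,0} = 2
G(7) = mex{2,0,1,0} = 3
G(8) = mex{3,1,0,1} = 2
G(9) = mex{2,2,1,0} = 3
G(10) = mex{3,3,0,1} = 2
G(11) = mex{2,2,1,0} = 3
G(12) = mex{3,3,2,1} = 0
G(13) = mex{0,2,3,2} = 1
G(14) = mex{1,3,2,3} = 0
G(15) = mex{0,0,3,2} = 1
G(16) = mex{1,1,2,3} = 0
G(17) = mex{0,0,3,2} = 1
G(18) = mex{1,1,0,3} = 2
G(19) = mex{2,0,1,0} = 3
G(20) = mex{3,1,0,1} = 2
G(21) = mex{2,2,1,0} = 3
G(22) = mex{3,3,0,1} = 2
G(23) = mex{2,2,1,0} = 3
G(24) = mex{3,3,2,1} = 0
G(25) = mex{0,2,3,2} = 1
G_A(25) = 1.
Pile B, S = {1, 2, 3, 4, 6}:
n :  0  1  2  3  4  5  6  7  8  9 10 11 12 13 14 15 16 17 18 19 20 21
G :  0  1  2  3  4  0  1  2  3  4  0  1  2  3  4  0  1  2  3  4  0  1
G_B(21) = 1.
Combined Grundy value = 1 ⊕ 1 = 0.
A winning move leaves total XOR = 0, i.e. changes one component's Grundy value g to g ⊕ X where X is the current total.
Pile A: target g' = 1⊕0 = 1, but every legal move changes the Grundy value (mex property), so 0 moves.
Pile B: target g' = 1⊕0 = 1, but every legal move changes the Grundy value (mex property), so 0 moves.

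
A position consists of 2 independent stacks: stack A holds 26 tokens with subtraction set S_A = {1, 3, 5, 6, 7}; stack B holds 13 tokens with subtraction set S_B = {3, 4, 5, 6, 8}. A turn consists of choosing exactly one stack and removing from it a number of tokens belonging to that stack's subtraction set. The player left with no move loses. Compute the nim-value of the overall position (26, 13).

Stack A, S = {1, 3, 5, 6, 7}:
G(0) = 0
G(1) = mex{0} = 1
G(2) = mex{1} = 0
G(3) = mex{0,0} = 1
G(4) = mex{1,1} = 0
G(5) = mex{0,0,0} = 1
G(6) = mex{1,1,1,0} = 2
G(7) = mex{2,0,0,1,0} = 3
G(8) = mex{3,1,1,0,1} = 2
G(9) = mex{2,2,0,1,0} = 3
G(10) = mex{3,3,1,0,1} = 2
G(11) = mex{2,2,2,1,0} = 3
G(12) = mex{3,3,3,2,1} = 0
G(13) = mex{0,2,2,3,2} = 1
G(14) = mex{1,3,3,2,3} = 0
G(15) = mex{0,0,2,3,2} = 1
G(16) = mex{1,1,3,2,3} = 0
G(17) = mex{0,0,0,3,2} = 1
G(18) = mex{1,1,1,0,3} = 2
G(19) = mex{2,0,0,1,0} = 3
G(20) = mex{3,1,1,0,1} = 2
G(21) = mex{2,2,0,1,0} = 3
G(22) = mex{3,3,1,0,1} = 2
G(23) = mex{2,2,2,1,0} = 3
G(24) = mex{3,3,3,2,1} = 0
G(25) = mex{0,2,2,3,2} = 1
G(26) = mex{1,3,3,2,3} = 0
G_A(26) = 0.
Stack B, S = {3, 4, 5, 6, 8}:
n :  0  1  2  3  4  5  6  7  8  9 10 11 12 13
G :  0  0  0  1  1  1  2  2  2  3  3  0  0  0
G_B(13) = 0.
Combined Grundy value = 0 ⊕ 0 = 0.

0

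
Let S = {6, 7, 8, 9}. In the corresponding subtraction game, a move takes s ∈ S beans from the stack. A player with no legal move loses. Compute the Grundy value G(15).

0

G(0) = 0
G(1) = mex{} = 0
G(2) = mex{} = 0
G(3) = mex{} = 0
G(4) = mex{} = 0
G(5) = mex{} = 0
G(6) = mex{0} = 1
G(7) = mex{0,0} = 1
G(8) = mex{0,0,0} = 1
G(9) = mex{0,0,0,0} = 1
G(10) = mex{0,0,0,0} = 1
G(11) = mex{0,0,0,0} = 1
G(12) = mex{1,0,0,0} = 2
G(13) = mex{1,1,0,0} = 2
G(14) = mex{1,1,1,0} = 2
G(15) = mex{1,1,1,1} = 0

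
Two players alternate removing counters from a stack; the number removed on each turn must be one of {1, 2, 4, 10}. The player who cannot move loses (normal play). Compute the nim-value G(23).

n :  0  1  2  3  4  5  6  7  8  9 10 11 12 13 14 15 16 17 18 19 20 21 22 23
G :  0  1  2  0  1  2  0  1  2  0  1  2  0  1  2  0  1  2  0  1  2  0  1  2

2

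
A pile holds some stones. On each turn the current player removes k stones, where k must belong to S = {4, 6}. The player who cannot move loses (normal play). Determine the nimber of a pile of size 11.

n :  0  1  2  3  4  5  6  7  8  9 10 11
G :  0  0  0  0  1  1  1  1  2  2  0  0

0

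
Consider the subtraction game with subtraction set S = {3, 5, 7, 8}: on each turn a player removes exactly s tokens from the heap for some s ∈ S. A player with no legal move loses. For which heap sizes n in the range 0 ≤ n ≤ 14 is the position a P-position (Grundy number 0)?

0, 1, 2, 11, 12, 13

G(0) = 0
G(1) = mex{} = 0
G(2) = mex{} = 0
G(3) = mex{0} = 1
G(4) = mex{0} = 1
G(5) = mex{0,0} = 1
G(6) = mex{1,0} = 2
G(7) = mex{1,0,0} = 2
G(8) = mex{1,1,0,0} = 2
G(9) = mex{2,1,0,0} = 3
G(10) = mex{2,1,1,0} = 3
G(11) = mex{2,2,1,1} = 0
G(12) = mex{3,2,1,1} = 0
G(13) = mex{3,2,2,1} = 0
G(14) = mex{0,3,2,2} = 1
P-positions are exactly the n with G(n) = 0.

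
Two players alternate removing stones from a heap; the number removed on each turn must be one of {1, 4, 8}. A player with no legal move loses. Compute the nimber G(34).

3

n :  0  1  2  3  4  5  6  7  8  9 10 11 12 13 14 15 16 17 18 19 20 21 22 23 24 25 26 27 28 29 30 31 32 33 34
G :  0  1  0  1  2  0  1  0  1  2  3  2  0  1  0  1  2  0  1  0  1  2  3  2  0  1  0  1  2  0  1  0  1  2  3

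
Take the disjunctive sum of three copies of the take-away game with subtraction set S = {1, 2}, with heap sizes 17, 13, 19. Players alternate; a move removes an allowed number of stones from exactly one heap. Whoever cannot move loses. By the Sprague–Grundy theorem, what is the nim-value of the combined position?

2

All heaps use S = {1, 2}:
G(0) = 0
G(1) = mex{0} = 1
G(2) = mex{1,0} = 2
G(3) = mex{2,1} = 0
G(4) = mex{0,2} = 1
G(5) = mex{1,0} = 2
G(6) = mex{2,1} = 0
G(7) = mex{0,2} = 1
G(8) = mex{1,0} = 2
G(9) = mex{2,1} = 0
G(10) = mex{0,2} = 1
G(11) = mex{1,0} = 2
G(12) = mex{2,1} = 0
G(13) = mex{0,2} = 1
G(14) = mex{1,0} = 2
G(15) = mex{2,1} = 0
G(16) = mex{0,2} = 1
G(17) = mex{1,0} = 2
G(18) = mex{2,1} = 0
G(19) = mex{0,2} = 1
Heap A: G(17) = 2.
Heap B: G(13) = 1.
Heap C: G(19) = 1.
Combined Grundy value = 2 ⊕ 1 ⊕ 1 = 2.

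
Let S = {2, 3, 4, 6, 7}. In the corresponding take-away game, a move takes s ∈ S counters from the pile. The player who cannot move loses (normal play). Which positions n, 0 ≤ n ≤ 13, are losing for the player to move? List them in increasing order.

0, 1, 9, 10

G(0) = 0
G(1) = mex{} = 0
G(2) = mex{0} = 1
G(3) = mex{0,0} = 1
G(4) = mex{1,0,0} = 2
G(5) = mex{1,1,0} = 2
G(6) = mex{2,1,1,0} = 3
G(7) = mex{2,2,1,0,0} = 3
G(8) = mex{3,2,2,1,0} = 4
G(9) = mex{3,3,2,1,1} = 0
G(10) = mex{4,3,3,2,1} = 0
G(11) = mex{0,4,3,2,2} = 1
G(12) = mex{0,0,4,3,2} = 1
G(13) = mex{1,0,0,3,3} = 2
P-positions are exactly the n with G(n) = 0.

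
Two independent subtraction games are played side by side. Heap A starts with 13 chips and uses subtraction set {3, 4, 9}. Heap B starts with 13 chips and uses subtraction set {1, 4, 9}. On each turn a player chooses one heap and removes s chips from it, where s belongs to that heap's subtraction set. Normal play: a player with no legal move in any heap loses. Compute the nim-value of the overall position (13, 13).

1

Heap A, S = {3, 4, 9}:
n :  0  1  2  3  4  5  6  7  8  9 10 11 12 13
G :  0  0  0  1  1  1  2  0  0  3  1  1  2  0
G_A(13) = 0.
Heap B, S = {1, 4, 9}:
n :  0  1  2  3  4  5  6  7  8  9 10 11 12 13
G :  0  1  0  1  2  0  1  0  1  2  0  1  0  1
G_B(13) = 1.
Combined Grundy value = 0 ⊕ 1 = 1.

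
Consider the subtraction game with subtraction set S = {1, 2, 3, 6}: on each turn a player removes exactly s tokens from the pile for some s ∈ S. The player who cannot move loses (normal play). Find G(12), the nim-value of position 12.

0

n :  0  1  2  3  4  5  6  7  8  9 10 11 12
G :  0  1  2  3  0  1  2  3  0  1  2  3  0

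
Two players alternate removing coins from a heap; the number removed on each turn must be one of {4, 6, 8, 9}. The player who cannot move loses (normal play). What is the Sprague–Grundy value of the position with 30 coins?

n :  0  1  2  3  4  5  6  7  8  9 10 11 12 13 14 15 16 17 18 19 20 21 22 23 24 25 26 27 28 29 30
G :  0  0  0  0  1  1  1  1  2  2  2  2  3  0  0  0  0  1  1  1  1  2  2  2  2  3  0  0  0  0  1

1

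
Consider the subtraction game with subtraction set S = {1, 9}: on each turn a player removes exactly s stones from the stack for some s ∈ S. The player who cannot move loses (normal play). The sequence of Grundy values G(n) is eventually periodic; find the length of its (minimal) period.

G(0) = 0
G(1) = mex{0} = 1
G(2) = mex{1} = 0
G(3) = mex{0} = 1
G(4) = mex{1} = 0
G(5) = mex{0} = 1
G(6) = mex{1} = 0
G(7) = mex{0} = 1
G(8) = mex{1} = 0
G(9) = mex{0,0} = 1
G(10) = mex{1,1} = 0
G(11) = mex{0,0} = 1
G(12) = mex{1,1} = 0
G(13) = mex{0,0} = 1
G(14) = mex{1,1} = 0
G(n+2) = G(n) holds for n = 0,…,8 (a full window of length max(S) = 9), so the sequence is purely periodic with period 2.

2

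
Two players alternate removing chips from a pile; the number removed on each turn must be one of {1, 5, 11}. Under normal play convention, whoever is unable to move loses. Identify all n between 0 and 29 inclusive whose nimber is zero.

0, 2, 4, 6, 8, 10, 12, 14, 16, 18, 20, 22, 24, 26, 28

G(0) = 0
G(1) = mex{0} = 1
G(2) = mex{1} = 0
G(3) = mex{0} = 1
G(4) = mex{1} = 0
G(5) = mex{0,0} = 1
G(6) = mex{1,1} = 0
G(7) = mex{0,0} = 1
G(8) = mex{1,1} = 0
G(9) = mex{0,0} = 1
G(10) = mex{1,1} = 0
G(11) = mex{0,0,0} = 1
G(12) = mex{1,1,1} = 0
G(13) = mex{0,0,0} = 1
G(14) = mex{1,1,1} = 0
G(15) = mex{0,0,0} = 1
G(16) = mex{1,1,1} = 0
G(17) = mex{0,0,0} = 1
G(18) = mex{1,1,1} = 0
G(19) = mex{0,0,0} = 1
G(20) = mex{1,1,1} = 0
G(21) = mex{0,0,0} = 1
G(22) = mex{1,1,1} = 0
G(23) = mex{0,0,0} = 1
G(24) = mex{1,1,1} = 0
G(25) = mex{0,0,0} = 1
G(26) = mex{1,1,1} = 0
G(27) = mex{0,0,0} = 1
G(28) = mex{1,1,1} = 0
G(29) = mex{0,0,0} = 1
P-positions are exactly the n with G(n) = 0.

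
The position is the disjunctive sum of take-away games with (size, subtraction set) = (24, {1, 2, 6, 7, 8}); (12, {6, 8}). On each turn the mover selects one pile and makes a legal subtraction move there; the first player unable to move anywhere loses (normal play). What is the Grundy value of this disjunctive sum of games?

2

Pile A, S = {1, 2, 6, 7, 8}:
G(0) = 0
G(1) = mex{0} = 1
G(2) = mex{1,0} = 2
G(3) = mex{2,1} = 0
G(4) = mex{0,2} = 1
G(5) = mex{1,0} = 2
G(6) = mex{2,1,0} = 3
G(7) = mex{3,2,1,0} = 4
G(8) = mex{4,3,2,1,0} = 5
G(9) = mex{5,4,0,2,1} = 3
G(10) = mex{3,5,1,0,2} = 4
G(11) = mex{4,3,2,1,0} = 5
G(12) = mex{5,4,3,2,1} = 0
G(13) = mex{0,5,4,3,2} = 1
G(14) = mex{1,0,5,4,3} = 2
G(15) = mex{2,1,3,5,4} = 0
G(16) = mex{0,2,4,3,5} = 1
G(17) = mex{1,0,5,4,3} = 2
G(18) = mex{2,1,0,5,4} = 3
G(19) = mex{3,2,1,0,5} = 4
G(20) = mex{4,3,2,1,0} = 5
G(21) = mex{5,4,0,2,1} = 3
G(22) = mex{3,5,1,0,2} = 4
G(23) = mex{4,3,2,1,0} = 5
G(24) = mex{5,4,3,2,1} = 0
G_A(24) = 0.
Pile B, S = {6, 8}:
n :  0  1  2  3  4  5  6  7  8  9 10 11 12
G :  0  0  0  0  0  0  1  1  1  1  1  1  2
G_B(12) = 2.
Combined Grundy value = 0 ⊕ 2 = 2.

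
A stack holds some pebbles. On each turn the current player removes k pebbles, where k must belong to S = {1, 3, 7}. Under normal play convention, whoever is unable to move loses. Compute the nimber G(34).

n :  0  1  2  3  4  5  6  7  8  9 10 11 12 13 14 15 16 17 18 19 20 21 22 23 24 25 26 27 28 29 30 31 32 33 34
G :  0  1  0  1  0  1  0  1  0  1  0  1  0  1  0  1  0  1  0  1  0  1  0  1  0  1  0  1  0  1  0  1  0  1  0

0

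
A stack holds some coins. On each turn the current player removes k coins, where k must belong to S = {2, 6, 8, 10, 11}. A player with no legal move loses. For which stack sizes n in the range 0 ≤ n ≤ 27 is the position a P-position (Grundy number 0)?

0, 1, 4, 5, 17, 18, 21, 22

G(0) = 0
G(1) = mex{} = 0
G(2) = mex{0} = 1
G(3) = mex{0} = 1
G(4) = mex{1} = 0
G(5) = mex{1} = 0
G(6) = mex{0,0} = 1
G(7) = mex{0,0} = 1
G(8) = mex{1,1,0} = 2
G(9) = mex{1,1,0} = 2
G(10) = mex{2,0,1,0} = 3
G(11) = mex{2,0,1,0,0} = 3
G(12) = mex{3,1,0,1,0} = 2
G(13) = mex{3,1,0,1,1} = 2
G(14) = mex{2,2,1,0,1} = 3
G(15) = mex{2,2,1,0,0} = 3
G(16) = mex{3,3,2,1,0} = 4
G(17) = mex{3,3,2,1,1} = 0
G(18) = mex{4,2,3,2,1} = 0
G(19) = mex{0,2,3,2,2} = 1
G(20) = mex{0,3,2,3,2} = 1
G(21) = mex{1,3,2,3,3} = 0
G(22) = mex{1,4,3,2,3} = 0
G(23) = mex{0,0,3,2,2} = 1
G(24) = mex{0,0,4,3,2} = 1
G(25) = mex{1,1,0,3,3} = 2
G(26) = mex{1,1,0,4,3} = 2
G(27) = mex{2,0,1,0,4} = 3
P-positions are exactly the n with G(n) = 0.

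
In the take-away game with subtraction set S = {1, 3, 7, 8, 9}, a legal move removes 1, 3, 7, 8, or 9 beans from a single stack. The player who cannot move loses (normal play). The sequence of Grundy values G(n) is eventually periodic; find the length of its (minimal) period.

G(0) = 0
G(1) = mex{0} = 1
G(2) = mex{1} = 0
G(3) = mex{0,0} = 1
G(4) = mex{1,1} = 0
G(5) = mex{0,0} = 1
G(6) = mex{1,1} = 0
G(7) = mex{0,0,0} = 1
G(8) = mex{1,1,1,0} = 2
G(9) = mex{2,0,0,1,0} = 3
G(10) = mex{3,1,1,0,1} = 2
G(11) = mex{2,2,0,1,0} = 3
G(12) = mex{3,3,1,0,1} = 2
G(13) = mex{2,2,0,1,0} = 3
G(14) = mex{3,3,1,0,1} = 2
G(15) = mex{2,2,2,1,0} = 3
G(16) = mex{3,3,3,2,1} = 0
G(17) = mex{0,2,2,3,2} = 1
G(18) = mex{1,3,3,2,3} = 0
G(19) = mex{0,0,2,3,2} = 1
G(20) = mex{1,1,3,2,3} = 0
G(21) = mex{0,0,2,3,2} = 1
G(22) = mex{1,1,3,2,3} = 0
G(23) = mex{0,0,0,3,2} = 1
G(24) = mex{1,1,1,0,3} = 2
G(25) = mex{2,0,0,1,0} = 3
G(26) = mex{3,1,1,0,1} = 2
G(27) = mex{2,2,0,1,0} = 3
G(28) = mex{3,3,1,0,1} = 2
G(29) = mex{2,2,0,1,0} = 3
G(30) = mex{3,3,1,0,1} = 2
G(31) = mex{2,2,2,1,0} = 3
G(32) = mex{3,3,3,2,1} = 0
G(33) = mex{0,2,2,3,2} = 1
G(n+16) = G(n) holds for n = 0,…,8 (a full window of length max(S) = 9), so the sequence is purely periodic with period 16.

16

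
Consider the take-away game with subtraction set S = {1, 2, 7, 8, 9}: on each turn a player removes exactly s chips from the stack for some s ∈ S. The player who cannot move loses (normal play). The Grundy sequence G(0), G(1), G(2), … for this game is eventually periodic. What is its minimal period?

n :  0  1  2  3  4  5  6  7  8  9 10 11 12 13 14 15 16 17 18 19 20 21 22 23 24 25 26 27 28 29 30 31 32 33
G :  0  1  2  0  1  2  0  1  2  3  4  5  3  4  5  3  0  1  2  0  1  2  0  1  2  3  4  5  3  4  5  3  0  1
G(n+16) = G(n) holds for n = 0,…,8 (a full window of length max(S) = 9), so the sequence is purely periodic with period 16.

16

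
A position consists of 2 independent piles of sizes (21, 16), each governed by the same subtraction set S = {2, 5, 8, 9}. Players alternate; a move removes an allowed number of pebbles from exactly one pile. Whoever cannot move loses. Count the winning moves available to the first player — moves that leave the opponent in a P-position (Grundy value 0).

6

All piles use S = {2, 5, 8, 9}:
n :  0  1  2  3  4  5  6  7  8  9 10 11 12 13 14 15 16 17 18 19 20 21
G :  0  0  1  1  0  2  1  0  2  1  3  0  2  1  0  2  1  0  0  1  1  0
Pile A: G(21) = 0.
Pile B: G(16) = 1.
Combined Grundy value = 0 ⊕ 1 = 1.
A winning move leaves total XOR = 0, i.e. changes one component's Grundy value g to g ⊕ X where X is the current total.
Pile A: need g' = 0⊕1 = 1. Options: 21−2→G=1, 21−5→G=1, 21−8→G=1, 21−9→G=2. Hits: 3.
Pile B: need g' = 1⊕1 = 0. Options: 16−2→G=0, 16−5→G=0, 16−8→G=2, 16−9→G=0. Hits: 3.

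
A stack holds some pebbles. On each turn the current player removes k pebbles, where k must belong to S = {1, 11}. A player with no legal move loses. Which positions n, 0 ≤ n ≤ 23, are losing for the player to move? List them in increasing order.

0, 2, 4, 6, 8, 10, 12, 14, 16, 18, 20, 22

n :  0  1  2  3  4  5  6  7  8  9 10 11 12 13 14 15 16 17 18 19 20 21 22 23
G :  0  1  0  1  0  1  0  1  0  1  0  1  0  1  0  1  0  1  0  1  0  1  0  1
P-positions are exactly the n with G(n) = 0.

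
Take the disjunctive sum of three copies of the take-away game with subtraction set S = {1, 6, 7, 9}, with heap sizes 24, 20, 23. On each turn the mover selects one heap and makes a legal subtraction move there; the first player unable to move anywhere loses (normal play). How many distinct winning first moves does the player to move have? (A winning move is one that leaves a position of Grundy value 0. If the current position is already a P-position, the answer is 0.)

5

All heaps use S = {1, 6, 7, 9}:
n :  0  1  2  3  4  5  6  7  8  9 10 11 12 13 14 15 16 17 18 19 20 21 22 23 24
G :  0  1  0  1  0  1  2  3  2  3  2  3  0  1  0  1  0  1  2  3  2  3  2  3  0
Heap A: G(24) = 0.
Heap B: G(20) = 2.
Heap C: G(23) = 3.
Combined Grundy value = 0 ⊕ 2 ⊕ 3 = 1.
A winning move leaves total XOR = 0, i.e. changes one component's Grundy value g to g ⊕ X where X is the current total.
Heap A: need g' = 0⊕1 = 1. Options: 24−1→G=3, 24−6→G=2, 24−7→G=1, 24−9→G=1. Hits: 2.
Heap B: need g' = 2⊕1 = 3. Options: 20−1→G=3, 20−6→G=0, 20−7→G=1, 20−9→G=3. Hits: 2.
Heap C: need g' = 3⊕1 = 2. Options: 23−1→G=2, 23−6→G=1, 23−7→G=0, 23−9→G=0. Hits: 1.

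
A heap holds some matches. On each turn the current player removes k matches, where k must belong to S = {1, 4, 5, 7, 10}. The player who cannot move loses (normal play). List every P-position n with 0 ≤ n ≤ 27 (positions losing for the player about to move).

n :  0  1  2  3  4  5  6  7  8  9 10 11 12 13 14 15 16 17 18 19 20 21 22 23 24 25 26 27
G :  0  1  0  1  2  3  2  3  0  1  4  0  1  3  0  1  3  0  1  2  0  1  2  0  1  2  0  1
P-positions are exactly the n with G(n) = 0.

0, 2, 8, 11, 14, 17, 20, 23, 26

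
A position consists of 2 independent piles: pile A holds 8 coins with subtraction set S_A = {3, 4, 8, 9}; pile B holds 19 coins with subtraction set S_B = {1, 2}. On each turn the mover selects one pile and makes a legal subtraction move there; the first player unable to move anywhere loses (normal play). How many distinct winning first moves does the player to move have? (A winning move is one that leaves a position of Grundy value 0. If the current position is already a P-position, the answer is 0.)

Pile A, S = {3, 4, 8, 9}:
n : 0 1 2 3 4 5 6 7 8
G : 0 0 0 1 1 1 2 0 2
G_A(8) = 2.
Pile B, S = {1, 2}:
G(0) = 0
G(1) = mex{0} = 1
G(2) = mex{1,0} = 2
G(3) = mex{2,1} = 0
G(4) = mex{0,2} = 1
G(5) = mex{1,0} = 2
G(6) = mex{2,1} = 0
G(7) = mex{0,2} = 1
G(8) = mex{1,0} = 2
G(9) = mex{2,1} = 0
G(10) = mex{0,2} = 1
G(11) = mex{1,0} = 2
G(12) = mex{2,1} = 0
G(13) = mex{0,2} = 1
G(14) = mex{1,0} = 2
G(15) = mex{2,1} = 0
G(16) = mex{0,2} = 1
G(17) = mex{1,0} = 2
G(18) = mex{2,1} = 0
G(19) = mex{0,2} = 1
G_B(19) = 1.
Combined Grundy value = 2 ⊕ 1 = 3.
A winning move leaves total XOR = 0, i.e. changes one component's Grundy value g to g ⊕ X where X is the current total.
Pile A: need g' = 2⊕3 = 1. Options: 8−3→G=1, 8−4→G=1, 8−8→G=0. Hits: 2.
Pile B: need g' = 1⊕3 = 2. Options: 19−1→G=0, 19−2→G=2. Hits: 1.

3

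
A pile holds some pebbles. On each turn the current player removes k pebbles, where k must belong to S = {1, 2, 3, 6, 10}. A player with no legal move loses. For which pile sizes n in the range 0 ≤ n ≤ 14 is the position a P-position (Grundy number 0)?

n :  0  1  2  3  4  5  6  7  8  9 10 11 12 13 14
G :  0  1  2  3  0  1  2  3  0  1  2  3  0  1  2
P-positions are exactly the n with G(n) = 0.

0, 4, 8, 12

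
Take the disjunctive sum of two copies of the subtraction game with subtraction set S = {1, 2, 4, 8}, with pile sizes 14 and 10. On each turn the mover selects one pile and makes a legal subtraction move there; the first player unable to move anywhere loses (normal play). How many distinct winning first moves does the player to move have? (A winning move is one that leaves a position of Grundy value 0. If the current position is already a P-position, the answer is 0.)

4

All piles use S = {1, 2, 4, 8}:
G(0) = 0
G(1) = mex{0} = 1
G(2) = mex{1,0} = 2
G(3) = mex{2,1} = 0
G(4) = mex{0,2,0} = 1
G(5) = mex{1,0,1} = 2
G(6) = mex{2,1,2} = 0
G(7) = mex{0,2,0} = 1
G(8) = mex{1,0,1,0} = 2
G(9) = mex{2,1,2,1} = 0
G(10) = mex{0,2,0,2} = 1
G(11) = mex{1,0,1,0} = 2
G(12) = mex{2,1,2,1} = 0
G(13) = mex{0,2,0,2} = 1
G(14) = mex{1,0,1,0} = 2
Pile A: G(14) = 2.
Pile B: G(10) = 1.
Combined Grundy value = 2 ⊕ 1 = 3.
A winning move leaves total XOR = 0, i.e. changes one component's Grundy value g to g ⊕ X where X is the current total.
Pile A: need g' = 2⊕3 = 1. Options: 14−1→G=1, 14−2→G=0, 14−4→G=1, 14−8→G=0. Hits: 2.
Pile B: need g' = 1⊕3 = 2. Options: 10−1→G=0, 10−2→G=2, 10−4→G=0, 10−8→G=2. Hits: 2.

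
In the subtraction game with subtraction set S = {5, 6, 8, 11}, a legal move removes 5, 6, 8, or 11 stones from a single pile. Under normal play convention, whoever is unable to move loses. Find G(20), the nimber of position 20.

0

n :  0  1  2  3  4  5  6  7  8  9 10 11 12 13 14 15 16 17 18 19 20
G :  0  0  0  0  0  1  1  1  1  1  2  2  2  2  2  3  0  0  0  0  0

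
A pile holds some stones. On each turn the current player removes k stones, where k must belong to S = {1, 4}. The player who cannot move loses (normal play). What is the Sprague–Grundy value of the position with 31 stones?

G(0) = 0
G(1) = mex{0} = 1
G(2) = mex{1} = 0
G(3) = mex{0} = 1
G(4) = mex{1,0} = 2
G(5) = mex{2,1} = 0
G(6) = mex{0,0} = 1
G(7) = mex{1,1} = 0
G(8) = mex{0,2} = 1
G(9) = mex{1,0} = 2
G(10) = mex{2,1} = 0
G(11) = mex{0,0} = 1
G(12) = mex{1,1} = 0
G(13) = mex{0,2} = 1
G(14) = mex{1,0} = 2
G(15) = mex{2,1} = 0
G(16) = mex{0,0} = 1
G(17) = mex{1,1} = 0
G(18) = mex{0,2} = 1
G(19) = mex{1,0} = 2
G(20) = mex{2,1} = 0
G(21) = mex{0,0} = 1
G(22) = mex{1,1} = 0
G(23) = mex{0,2} = 1
G(24) = mex{1,0} = 2
G(25) = mex{2,1} = 0
G(26) = mex{0,0} = 1
G(27) = mex{1,1} = 0
G(28) = mex{0,2} = 1
G(29) = mex{1,0} = 2
G(30) = mex{2,1} = 0
G(31) = mex{0,0} = 1

1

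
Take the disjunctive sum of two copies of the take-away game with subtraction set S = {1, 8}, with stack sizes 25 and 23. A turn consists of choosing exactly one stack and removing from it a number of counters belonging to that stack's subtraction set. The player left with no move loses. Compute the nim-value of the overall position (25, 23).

All stacks use S = {1, 8}:
n :  0  1  2  3  4  5  6  7  8  9 10 11 12 13 14 15 16 17 18 19 20 21 22 23 24 25
G :  0  1  0  1  0  1  0  1  2  0  1  0  1  0  1  0  1  2  0  1  0  1  0  1  0  1
Stack A: G(25) = 1.
Stack B: G(23) = 1.
Combined Grundy value = 1 ⊕ 1 = 0.

0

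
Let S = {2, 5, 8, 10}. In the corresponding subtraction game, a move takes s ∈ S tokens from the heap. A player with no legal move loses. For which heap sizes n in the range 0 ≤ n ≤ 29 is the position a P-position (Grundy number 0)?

0, 1, 4, 7, 13, 16, 19, 20

n :  0  1  2  3  4  5  6  7  8  9 10 11 12 13 14 15 16 17 18 19 20 21 22 23 24 25 26 27 28 29
G :  0  0  1  1  0  2  1  0  2  1  3  2  2  0  3  1  0  3  1  0  0  1  1  2  2  4  3  2  4  3
P-positions are exactly the n with G(n) = 0.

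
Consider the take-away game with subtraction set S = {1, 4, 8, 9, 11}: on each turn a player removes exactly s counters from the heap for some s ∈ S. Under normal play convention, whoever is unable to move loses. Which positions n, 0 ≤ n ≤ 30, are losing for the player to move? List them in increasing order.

0, 2, 5, 7, 12, 17, 19, 22, 24, 29

n :  0  1  2  3  4  5  6  7  8  9 10 11 12 13 14 15 16 17 18 19 20 21 22 23 24 25 26 27 28 29 30
G :  0  1  0  1  2  0  1  0  1  2  3  2  0  1  2  3  2  0  1  0  1  2  0  1  0  1  2  3  2  0  1
P-positions are exactly the n with G(n) = 0.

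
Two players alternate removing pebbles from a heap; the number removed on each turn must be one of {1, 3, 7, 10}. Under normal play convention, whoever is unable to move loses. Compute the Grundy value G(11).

3

n :  0  1  2  3  4  5  6  7  8  9 10 11
G :  0  1  0  1  0  1  0  1  0  1  2  3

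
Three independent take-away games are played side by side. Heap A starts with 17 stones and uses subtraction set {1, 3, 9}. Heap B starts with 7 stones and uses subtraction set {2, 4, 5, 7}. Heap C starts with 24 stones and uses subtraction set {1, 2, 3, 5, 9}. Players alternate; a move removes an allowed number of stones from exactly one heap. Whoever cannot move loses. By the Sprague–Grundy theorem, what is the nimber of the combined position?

2

Heap A, S = {1, 3, 9}:
n :  0  1  2  3  4  5  6  7  8  9 10 11 12 13 14 15 16 17
G :  0  1  0  1  0  1  0  1  0  1  0  1  0  1  0  1  0  1
G_A(17) = 1.
Heap B, S = {2, 4, 5, 7}:
G(0) = 0
G(1) = mex{} = 0
G(2) = mex{0} = 1
G(3) = mex{0} = 1
G(4) = mex{1,0} = 2
G(5) = mex{1,0,0} = 2
G(6) = mex{2,1,0} = 3
G(7) = mex{2,1,1,0} = 3
G_B(7) = 3.
Heap C, S = {1, 2, 3, 5, 9}:
G(0) = 0
G(1) = mex{0} = 1
G(2) = mex{1,0} = 2
G(3) = mex{2,1,0} = 3
G(4) = mex{3,2,1} = 0
G(5) = mex{0,3,2,0} = 1
G(6) = mex{1,0,3,1} = 2
G(7) = mex{2,1,0,2} = 3
G(8) = mex{3,2,1,3} = 0
G(9) = mex{0,3,2,0,0} = 1
G(10) = mex{1,0,3,1,1} = 2
G(11) = mex{2,1,0,2,2} = 3
G(12) = mex{3,2,1,3,3} = 0
G(13) = mex{0,3,2,0,0} = 1
G(14) = mex{1,0,3,1,1} = 2
G(15) = mex{2,1,0,2,2} = 3
G(16) = mex{3,2,1,3,3} = 0
G(17) = mex{0,3,2,0,0} = 1
G(18) = mex{1,0,3,1,1} = 2
G(19) = mex{2,1,0,2,2} = 3
G(20) = mex{3,2,1,3,3} = 0
G(21) = mex{0,3,2,0,0} = 1
G(22) = mex{1,0,3,1,1} = 2
G(23) = mex{2,1,0,2,2} = 3
G(24) = mex{3,2,1,3,3} = 0
G_C(24) = 0.
Combined Grundy value = 1 ⊕ 3 ⊕ 0 = 2.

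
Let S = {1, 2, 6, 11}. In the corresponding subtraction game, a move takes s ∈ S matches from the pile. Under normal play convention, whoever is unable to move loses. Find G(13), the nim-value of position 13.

n :  0  1  2  3  4  5  6  7  8  9 10 11 12 13
G :  0  1  2  0  1  2  3  0  1  2  0  1  2  3

3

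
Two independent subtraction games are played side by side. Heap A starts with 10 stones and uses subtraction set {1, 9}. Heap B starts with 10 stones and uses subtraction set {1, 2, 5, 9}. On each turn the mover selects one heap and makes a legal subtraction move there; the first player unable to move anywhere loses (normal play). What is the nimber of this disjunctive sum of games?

Heap A, S = {1, 9}:
n :  0  1  2  3  4  5  6  7  8  9 10
G :  0  1  0  1  0  1  0  1  0  1  0
G_A(10) = 0.
Heap B, S = {1, 2, 5, 9}:
n :  0  1  2  3  4  5  6  7  8  9 10
G :  0  1  2  0  1  2  0  1  2  3  0
G_B(10) = 0.
Combined Grundy value = 0 ⊕ 0 = 0.

0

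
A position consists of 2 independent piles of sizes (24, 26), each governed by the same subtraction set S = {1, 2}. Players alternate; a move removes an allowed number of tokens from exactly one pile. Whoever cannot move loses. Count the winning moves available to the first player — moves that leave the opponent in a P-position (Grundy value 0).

2

All piles use S = {1, 2}:
G(0) = 0
G(1) = mex{0} = 1
G(2) = mex{1,0} = 2
G(3) = mex{2,1} = 0
G(4) = mex{0,2} = 1
G(5) = mex{1,0} = 2
G(6) = mex{2,1} = 0
G(7) = mex{0,2} = 1
G(8) = mex{1,0} = 2
G(9) = mex{2,1} = 0
G(10) = mex{0,2} = 1
G(11) = mex{1,0} = 2
G(12) = mex{2,1} = 0
G(13) = mex{0,2} = 1
G(14) = mex{1,0} = 2
G(15) = mex{2,1} = 0
G(16) = mex{0,2} = 1
G(17) = mex{1,0} = 2
G(18) = mex{2,1} = 0
G(19) = mex{0,2} = 1
G(20) = mex{1,0} = 2
G(21) = mex{2,1} = 0
G(22) = mex{0,2} = 1
G(23) = mex{1,0} = 2
G(24) = mex{2,1} = 0
G(25) = mex{0,2} = 1
G(26) = mex{1,0} = 2
Pile A: G(24) = 0.
Pile B: G(26) = 2.
Combined Grundy value = 0 ⊕ 2 = 2.
A winning move leaves total XOR = 0, i.e. changes one component's Grundy value g to g ⊕ X where X is the current total.
Pile A: need g' = 0⊕2 = 2. Options: 24−1→G=2, 24−2→G=1. Hits: 1.
Pile B: need g' = 2⊕2 = 0. Options: 26−1→G=1, 26−2→G=0. Hits: 1.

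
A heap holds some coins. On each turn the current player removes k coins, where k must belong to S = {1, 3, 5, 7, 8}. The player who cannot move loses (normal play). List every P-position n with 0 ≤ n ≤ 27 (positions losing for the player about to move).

0, 2, 4, 6, 15, 17, 19, 21

n :  0  1  2  3  4  5  6  7  8  9 10 11 12 13 14 15 16 17 18 19 20 21 22 23 24 25 26 27
G :  0  1  0  1  0  1  0  1  2  3  2  3  2  3  2  0  1  0  1  0  1  0  1  2  3  2  3  2
P-positions are exactly the n with G(n) = 0.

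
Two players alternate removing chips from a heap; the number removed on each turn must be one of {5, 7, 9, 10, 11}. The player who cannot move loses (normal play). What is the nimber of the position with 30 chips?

2

n :  0  1  2  3  4  5  6  7  8  9 10 11 12 13 14 15 16 17 18 19 20 21 22 23 24 25 26 27 28 29 30
G :  0  0  0  0  0  1  1  1  1  1  2  2  2  2  2  3  0  0  0  0  0  1  1  1  1  1  2  2  2  2  2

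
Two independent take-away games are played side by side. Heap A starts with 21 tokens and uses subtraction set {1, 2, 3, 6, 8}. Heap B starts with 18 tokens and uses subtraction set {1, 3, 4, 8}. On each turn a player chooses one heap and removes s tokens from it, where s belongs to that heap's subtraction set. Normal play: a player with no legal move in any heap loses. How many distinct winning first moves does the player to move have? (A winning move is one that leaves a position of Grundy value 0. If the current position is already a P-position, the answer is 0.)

2

Heap A, S = {1, 2, 3, 6, 8}:
n :  0  1  2  3  4  5  6  7  8  9 10 11 12 13 14 15 16 17 18 19 20 21
G :  0  1  2  3  0  1  2  3  4  0  1  2  3  0  1  2  3  4  0  1  2  3
G_A(21) = 3.
Heap B, S = {1, 3, 4, 8}:
n :  0  1  2  3  4  5  6  7  8  9 10 11 12 13 14 15 16 17 18
G :  0  1  0  1  2  3  2  0  1  0  1  2  3  2  0  1  0  1  2
G_B(18) = 2.
Combined Grundy value = 3 ⊕ 2 = 1.
A winning move leaves total XOR = 0, i.e. changes one component's Grundy value g to g ⊕ X where X is the current total.
Heap A: need g' = 3⊕1 = 2. Options: 21−1→G=2, 21−2→G=1, 21−3→G=0, 21−6→G=2, 21−8→G=0. Hits: 2.
Heap B: need g' = 2⊕1 = 3. Options: 18−1→G=1, 18−3→G=1, 18−4→G=0, 18−8→G=1. Hits: 0.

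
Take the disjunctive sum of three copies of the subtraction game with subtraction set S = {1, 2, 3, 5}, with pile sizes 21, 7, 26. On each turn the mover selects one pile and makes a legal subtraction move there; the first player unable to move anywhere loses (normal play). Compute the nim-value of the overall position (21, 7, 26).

All piles use S = {1, 2, 3, 5}:
G(0) = 0
G(1) = mex{0} = 1
G(2) = mex{1,0} = 2
G(3) = mex{2,1,0} = 3
G(4) = mex{3,2,1} = 0
G(5) = mex{0,3,2,0} = 1
G(6) = mex{1,0,3,1} = 2
G(7) = mex{2,1,0,2} = 3
G(8) = mex{3,2,1,3} = 0
G(9) = mex{0,3,2,0} = 1
G(10) = mex{1,0,3,1} = 2
G(11) = mex{2,1,0,2} = 3
G(12) = mex{3,2,1,3} = 0
G(13) = mex{0,3,2,0} = 1
G(14) = mex{1,0,3,1} = 2
G(15) = mex{2,1,0,2} = 3
G(16) = mex{3,2,1,3} = 0
G(17) = mex{0,3,2,0} = 1
G(18) = mex{1,0,3,1} = 2
G(19) = mex{2,1,0,2} = 3
G(20) = mex{3,2,1,3} = 0
G(21) = mex{0,3,2,0} = 1
G(22) = mex{1,0,3,1} = 2
G(23) = mex{2,1,0,2} = 3
G(24) = mex{3,2,1,3} = 0
G(25) = mex{0,3,2,0} = 1
G(26) = mex{1,0,3,1} = 2
Pile A: G(21) = 1.
Pile B: G(7) = 3.
Pile C: G(26) = 2.
Combined Grundy value = 1 ⊕ 3 ⊕ 2 = 0.

0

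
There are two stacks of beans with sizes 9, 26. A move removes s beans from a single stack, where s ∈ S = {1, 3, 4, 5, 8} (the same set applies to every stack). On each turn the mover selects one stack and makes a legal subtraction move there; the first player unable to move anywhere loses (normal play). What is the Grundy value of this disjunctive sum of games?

4

All stacks use S = {1, 3, 4, 5, 8}:
n :  0  1  2  3  4  5  6  7  8  9 10 11 12 13 14 15 16 17 18 19 20 21 22 23 24 25 26
G :  0  1  0  1  2  3  2  3  4  0  1  0  1  2  3  2  3  4  0  1  0  1  2  3  2  3  4
Stack A: G(9) = 0.
Stack B: G(26) = 4.
Combined Grundy value = 0 ⊕ 4 = 4.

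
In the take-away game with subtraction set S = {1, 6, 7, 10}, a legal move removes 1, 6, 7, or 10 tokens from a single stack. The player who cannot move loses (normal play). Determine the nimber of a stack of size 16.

G(0) = 0
G(1) = mex{0} = 1
G(2) = mex{1} = 0
G(3) = mex{0} = 1
G(4) = mex{1} = 0
G(5) = mex{0} = 1
G(6) = mex{1,0} = 2
G(7) = mex{2,1,0} = 3
G(8) = mex{3,0,1} = 2
G(9) = mex{2,1,0} = 3
G(10) = mex{3,0,1,0} = 2
G(11) = mex{2,1,0,1} = 3
G(12) = mex{3,2,1,0} = 4
G(13) = mex{4,3,2,1} = 0
G(14) = mex{0,2,3,0} = 1
G(15) = mex{1,3,2,1} = 0
G(16) = mex{0,2,3,2} = 1

1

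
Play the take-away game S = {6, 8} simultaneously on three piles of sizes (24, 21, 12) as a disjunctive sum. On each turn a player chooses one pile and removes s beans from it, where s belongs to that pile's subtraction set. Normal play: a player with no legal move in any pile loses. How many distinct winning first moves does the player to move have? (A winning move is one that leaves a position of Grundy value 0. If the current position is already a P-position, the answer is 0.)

All piles use S = {6, 8}:
n :  0  1  2  3  4  5  6  7  8  9 10 11 12 13 14 15 16 17 18 19 20 21 22 23 24
G :  0  0  0  0  0  0  1  1  1  1  1  1  2  2  0  0  0  0  0  0  1  1  1  1  1
Pile A: G(24) = 1.
Pile B: G(21) = 1.
Pile C: G(12) = 2.
Combined Grundy value = 1 ⊕ 1 ⊕ 2 = 2.
A winning move leaves total XOR = 0, i.e. changes one component's Grundy value g to g ⊕ X where X is the current total.
Pile A: need g' = 1⊕2 = 3. Options: 24−6→G=0, 24−8→G=0. Hits: 0.
Pile B: need g' = 1⊕2 = 3. Options: 21−6→G=0, 21−8→G=2. Hits: 0.
Pile C: need g' = 2⊕2 = 0. Options: 12−6→G=1, 12−8→G=0. Hits: 1.

1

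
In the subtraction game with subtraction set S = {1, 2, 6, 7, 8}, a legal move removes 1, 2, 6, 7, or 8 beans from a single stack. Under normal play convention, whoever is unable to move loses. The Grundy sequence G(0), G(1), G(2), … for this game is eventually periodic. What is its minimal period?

n :  0  1  2  3  4  5  6  7  8  9 10 11 12 13 14 15 16 17 18 19 20 21 22 23 24 25
G :  0  1  2  0  1  2  3  4  5  3  4  5  0  1  2  0  1  2  3  4  5  3  4  5  0  1
G(n+12) = G(n) holds for n = 0,…,7 (a full window of length max(S) = 8), so the sequence is purely periodic with period 12.

12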